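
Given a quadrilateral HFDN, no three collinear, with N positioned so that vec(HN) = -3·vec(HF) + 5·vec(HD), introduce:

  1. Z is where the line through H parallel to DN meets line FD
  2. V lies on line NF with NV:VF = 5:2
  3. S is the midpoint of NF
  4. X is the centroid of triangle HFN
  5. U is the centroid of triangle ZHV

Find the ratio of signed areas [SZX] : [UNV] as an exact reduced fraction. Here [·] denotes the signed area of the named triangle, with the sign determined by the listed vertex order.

Work in coordinates with H = (0, 0), F = (1, 0), D = (0, 1), N = (-3, 5).
1. Z is where the line through H parallel to DN meets line FD ⇒ Z = (-3, 4)
2. V lies on line NF with NV:VF = 5:2 ⇒ V = (-1/7, 10/7)
3. S is the midpoint of NF ⇒ S = (-1, 5/2)
4. X is the centroid of triangle HFN ⇒ X = (-2/3, 5/3)
5. U is the centroid of triangle ZHV ⇒ U = (-22/21, 38/21)
2·[SZX] = 7/6, 2·[UNV] = -15/7
[SZX]:[UNV] = 7/6:-15/7 = -49/90

[SZX]:[UNV] = -49/90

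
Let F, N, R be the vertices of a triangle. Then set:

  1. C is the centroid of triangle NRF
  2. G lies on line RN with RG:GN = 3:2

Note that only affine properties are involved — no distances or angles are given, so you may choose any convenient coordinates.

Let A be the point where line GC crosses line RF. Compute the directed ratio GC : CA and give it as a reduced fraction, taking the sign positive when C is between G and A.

GC:CA = 4/5

Set F = (0, 0), N = (1, 0), R = (0, 1); any affine frame gives the same invariant.
1. C is the centroid of triangle NRF ⇒ C = (1/3, 1/3)
2. G lies on line RN with RG:GN = 3:2 ⇒ G = (3/5, 2/5)
line GC meets RF at A = (0, 1/4)
C = G + t·(A−G) with t = 4/9, so GC:CA = 4/9:5/9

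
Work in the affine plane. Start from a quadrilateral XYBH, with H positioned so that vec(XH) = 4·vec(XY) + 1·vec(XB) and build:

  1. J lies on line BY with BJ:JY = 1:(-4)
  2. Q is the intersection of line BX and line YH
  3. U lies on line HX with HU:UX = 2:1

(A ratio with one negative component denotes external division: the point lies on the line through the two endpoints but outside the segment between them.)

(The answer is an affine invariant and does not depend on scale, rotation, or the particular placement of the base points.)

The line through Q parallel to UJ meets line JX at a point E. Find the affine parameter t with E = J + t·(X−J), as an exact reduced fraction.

t = 22/17

Set X = (0, 0), Y = (1, 0), B = (0, 1), H = (4, 1); any affine frame gives the same invariant.
1. J lies on line BY with BJ:JY = 1:(-4) ⇒ J = (-1/3, 4/3)
2. Q is the intersection of line BX and line YH ⇒ Q = (0, -1/3)
3. U lies on line HX with HU:UX = 2:1 ⇒ U = (4/3, 1/3)
through Q parallel to UJ: direction (-5/3, 1); meets JX at E = (5/51, -20/51)
E = J + t·(X−J) with t = 22/17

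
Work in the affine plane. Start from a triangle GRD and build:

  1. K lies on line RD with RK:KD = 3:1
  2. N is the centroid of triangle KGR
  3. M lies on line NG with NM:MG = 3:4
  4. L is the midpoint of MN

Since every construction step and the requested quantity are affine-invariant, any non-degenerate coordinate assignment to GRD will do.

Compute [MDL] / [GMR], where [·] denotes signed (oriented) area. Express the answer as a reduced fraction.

Work in coordinates with G = (0, 0), R = (1, 0), D = (0, 1).
1. K lies on line RD with RK:KD = 3:1 ⇒ K = (1/4, 3/4)
2. N is the centroid of triangle KGR ⇒ N = (5/12, 1/4)
3. M lies on line NG with NM:MG = 3:4 ⇒ M = (5/21, 1/7)
4. L is the midpoint of MN ⇒ L = (55/168, 11/56)
2·[MDL] = -5/56, 2·[GMR] = -1/7
[MDL]:[GMR] = -5/56:-1/7 = 5/8

[MDL]:[GMR] = 5/8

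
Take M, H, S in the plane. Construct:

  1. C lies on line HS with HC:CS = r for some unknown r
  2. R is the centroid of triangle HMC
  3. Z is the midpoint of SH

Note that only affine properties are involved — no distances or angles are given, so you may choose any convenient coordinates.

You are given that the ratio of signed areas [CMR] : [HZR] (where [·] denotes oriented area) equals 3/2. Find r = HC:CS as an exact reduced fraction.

Assign M = (0, 0), H = (1, 0), S = (0, 1) — the answer is frame-independent, so this choice is without loss of generality.
1. With HC:CS = r, write λ = r/(r+1) so C = H + λ·(S−H); C is affine-linear in λ
2. R is the centroid of triangle HMC ⇒ R is an affine combination of earlier points and hence also affine-linear in λ
3. Z is the midpoint of SH ⇒ Z = (1/2, 1/2)
Every point depending on C is an affine combination of C and λ-independent points, so each such coordinate is linear in λ; the λ² term in each signed area is a multiple of (S−H)×(S−H) = 0, so 2·[CMR] and 2·[HZR] are each linear in λ. Evaluating at λ=0 and λ=1:
  2·[CMR] = 1/3·λ,   2·[HZR] = 1/6
So [CMR]:[HZR] = (1/3·λ) / (1/6). Setting this equal to 3/2:
  1/3·λ = 3/2·(1/6)  ⇒  λ = 3/4
Then r = λ/(1−λ) = (3/4)/(1/4) = 3. Check: with r = 3, C = (1/4, 3/4) and [CMR]:[HZR] = 3/2 as required.

r = 3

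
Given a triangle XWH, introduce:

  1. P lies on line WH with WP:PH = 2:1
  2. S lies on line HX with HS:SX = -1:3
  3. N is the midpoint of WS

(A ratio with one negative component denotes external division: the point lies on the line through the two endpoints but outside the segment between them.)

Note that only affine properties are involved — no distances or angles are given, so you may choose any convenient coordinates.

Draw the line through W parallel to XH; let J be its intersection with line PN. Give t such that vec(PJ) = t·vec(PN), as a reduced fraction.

t = 4

Set X = (0, 0), W = (1, 0), H = (0, 1); any affine frame gives the same invariant.
1. P lies on line WH with WP:PH = 2:1 ⇒ P = (1/3, 2/3)
2. S lies on line HX with HS:SX = -1:3 ⇒ S = (0, 3/2)
3. N is the midpoint of WS ⇒ N = (1/2, 3/4)
through W parallel to XH: direction (0, 1); meets PN at J = (1, 1)
J = P + t·(N−P) with t = 4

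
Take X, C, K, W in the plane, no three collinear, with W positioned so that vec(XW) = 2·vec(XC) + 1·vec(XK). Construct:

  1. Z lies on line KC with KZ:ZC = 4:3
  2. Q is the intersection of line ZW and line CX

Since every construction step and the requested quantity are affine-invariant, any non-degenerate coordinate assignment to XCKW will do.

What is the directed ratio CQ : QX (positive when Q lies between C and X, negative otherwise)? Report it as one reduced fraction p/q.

CQ:QX = -3

Work in coordinates with X = (0, 0), C = (1, 0), K = (0, 1), W = (2, 1).
1. Z lies on line KC with KZ:ZC = 4:3 ⇒ Z = (4/7, 3/7)
2. Q is the intersection of line ZW and line CX ⇒ Q = (-1/2, 0)
Q = C + t·(X−C) with t = 3/2, so CQ:QX = t:(1−t) = 3/2:-1/2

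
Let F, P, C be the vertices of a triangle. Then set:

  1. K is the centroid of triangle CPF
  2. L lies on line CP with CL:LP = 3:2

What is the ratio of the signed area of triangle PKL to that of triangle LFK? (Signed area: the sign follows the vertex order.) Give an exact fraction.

Choose coordinates F = (0, 0), P = (1, 0), C = (0, 1).
1. K is the centroid of triangle CPF ⇒ K = (1/3, 1/3)
2. L lies on line CP with CL:LP = 3:2 ⇒ L = (3/5, 2/5)
2·[PKL] = -2/15, 2·[LFK] = -1/15
[PKL]:[LFK] = -2/15:-1/15 = 2

[PKL]:[LFK] = 2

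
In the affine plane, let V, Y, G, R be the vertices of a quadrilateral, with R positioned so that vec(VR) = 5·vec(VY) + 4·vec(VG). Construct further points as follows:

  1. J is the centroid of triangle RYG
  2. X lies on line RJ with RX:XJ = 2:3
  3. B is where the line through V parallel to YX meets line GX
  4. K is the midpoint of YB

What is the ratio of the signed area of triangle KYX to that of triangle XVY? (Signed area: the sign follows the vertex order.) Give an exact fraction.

Set V = (0, 0), Y = (1, 0), G = (0, 1), R = (5, 4); any affine frame gives the same invariant.
1. J is the centroid of triangle RYG ⇒ J = (2, 5/3)
2. X lies on line RJ with RX:XJ = 2:3 ⇒ X = (19/5, 46/15)
3. B is where the line through V parallel to YX meets line GX ⇒ B = (399/220, 437/220)
4. K is the midpoint of YB ⇒ K = (619/440, 437/440)
2·[KYX] = 23/15, 2·[XVY] = 46/15
[KYX]:[XVY] = 23/15:46/15 = 1/2

[KYX]:[XVY] = 1/2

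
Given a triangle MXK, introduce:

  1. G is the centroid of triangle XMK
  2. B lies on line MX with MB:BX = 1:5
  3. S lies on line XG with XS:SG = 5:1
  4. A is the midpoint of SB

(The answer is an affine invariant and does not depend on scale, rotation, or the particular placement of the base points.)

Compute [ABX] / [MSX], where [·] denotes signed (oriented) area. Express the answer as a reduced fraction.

[ABX]:[MSX] = -5/12

Work in coordinates with M = (0, 0), X = (1, 0), K = (0, 1).
1. G is the centroid of triangle XMK ⇒ G = (1/3, 1/3)
2. B lies on line MX with MB:BX = 1:5 ⇒ B = (1/6, 0)
3. S lies on line XG with XS:SG = 5:1 ⇒ S = (4/9, 5/18)
4. A is the midpoint of SB ⇒ A = (11/36, 5/36)
2·[ABX] = 25/216, 2·[MSX] = -5/18
[ABX]:[MSX] = 25/216:-5/18 = -5/12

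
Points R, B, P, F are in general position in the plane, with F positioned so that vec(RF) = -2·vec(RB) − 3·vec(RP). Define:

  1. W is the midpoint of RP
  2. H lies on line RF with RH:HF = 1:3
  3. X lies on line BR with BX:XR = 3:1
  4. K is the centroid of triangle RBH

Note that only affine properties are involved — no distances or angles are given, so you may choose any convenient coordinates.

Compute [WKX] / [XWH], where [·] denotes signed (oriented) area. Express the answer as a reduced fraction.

[WKX]:[XWH] = 5/27

Assign R = (0, 0), B = (1, 0), P = (0, 1), F = (-2, -3) — the answer is frame-independent, so this choice is without loss of generality.
1. W is the midpoint of RP ⇒ W = (0, 1/2)
2. H lies on line RF with RH:HF = 1:3 ⇒ H = (-1/2, -3/4)
3. X lies on line BR with BX:XR = 3:1 ⇒ X = (1/4, 0)
4. K is the centroid of triangle RBH ⇒ K = (1/6, -1/4)
2·[WKX] = 5/48, 2·[XWH] = 9/16
[WKX]:[XWH] = 5/48:9/16 = 5/27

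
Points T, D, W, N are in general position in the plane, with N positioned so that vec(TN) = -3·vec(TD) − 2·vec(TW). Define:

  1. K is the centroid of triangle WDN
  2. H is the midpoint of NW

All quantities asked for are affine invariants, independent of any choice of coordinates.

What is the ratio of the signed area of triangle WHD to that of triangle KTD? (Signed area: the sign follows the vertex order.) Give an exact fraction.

Choose coordinates T = (0, 0), D = (1, 0), W = (0, 1), N = (-3, -2).
1. K is the centroid of triangle WDN ⇒ K = (-2/3, -1/3)
2. H is the midpoint of NW ⇒ H = (-3/2, -1/2)
2·[WHD] = 3, 2·[KTD] = -1/3
[WHD]:[KTD] = 3:-1/3 = -9

[WHD]:[KTD] = -9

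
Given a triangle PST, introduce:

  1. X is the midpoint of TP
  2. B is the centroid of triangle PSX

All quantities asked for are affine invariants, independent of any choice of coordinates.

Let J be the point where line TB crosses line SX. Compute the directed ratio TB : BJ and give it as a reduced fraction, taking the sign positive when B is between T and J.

TB:BJ = -4

Set P = (0, 0), S = (1, 0), T = (0, 1); any affine frame gives the same invariant.
1. X is the midpoint of TP ⇒ X = (0, 1/2)
2. B is the centroid of triangle PSX ⇒ B = (1/3, 1/6)
line TB meets SX at J = (1/4, 3/8)
B = T + t·(J−T) with t = 4/3, so TB:BJ = 4/3:-1/3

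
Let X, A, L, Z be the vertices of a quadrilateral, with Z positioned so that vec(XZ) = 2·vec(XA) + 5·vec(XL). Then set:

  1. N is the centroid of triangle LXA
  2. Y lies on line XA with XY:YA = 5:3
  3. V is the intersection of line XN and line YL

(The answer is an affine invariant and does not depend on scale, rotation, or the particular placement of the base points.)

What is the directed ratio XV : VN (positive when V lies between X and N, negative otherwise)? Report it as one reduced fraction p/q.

XV:VN = -15/2

Work in coordinates with X = (0, 0), A = (1, 0), L = (0, 1), Z = (2, 5).
1. N is the centroid of triangle LXA ⇒ N = (1/3, 1/3)
2. Y lies on line XA with XY:YA = 5:3 ⇒ Y = (5/8, 0)
3. V is the intersection of line XN and line YL ⇒ V = (5/13, 5/13)
V = X + t·(N−X) with t = 15/13, so XV:VN = t:(1−t) = 15/13:-2/13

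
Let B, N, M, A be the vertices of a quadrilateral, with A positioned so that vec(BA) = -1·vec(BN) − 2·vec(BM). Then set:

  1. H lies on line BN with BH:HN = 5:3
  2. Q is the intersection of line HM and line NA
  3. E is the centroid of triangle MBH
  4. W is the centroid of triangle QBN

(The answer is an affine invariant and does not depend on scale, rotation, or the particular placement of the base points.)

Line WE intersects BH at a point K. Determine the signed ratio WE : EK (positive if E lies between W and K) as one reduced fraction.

Choose coordinates B = (0, 0), N = (1, 0), M = (0, 1), A = (-1, -2).
1. H lies on line BN with BH:HN = 5:3 ⇒ H = (5/8, 0)
2. Q is the intersection of line HM and line NA ⇒ Q = (10/13, -3/13)
3. E is the centroid of triangle MBH ⇒ E = (5/24, 1/3)
4. W is the centroid of triangle QBN ⇒ W = (23/39, -1/13)
line WE meets BH at K = (199/384, 0)
E = W + t·(K−W) with t = 16/3, so WE:EK = 16/3:-13/3

WE:EK = -16/13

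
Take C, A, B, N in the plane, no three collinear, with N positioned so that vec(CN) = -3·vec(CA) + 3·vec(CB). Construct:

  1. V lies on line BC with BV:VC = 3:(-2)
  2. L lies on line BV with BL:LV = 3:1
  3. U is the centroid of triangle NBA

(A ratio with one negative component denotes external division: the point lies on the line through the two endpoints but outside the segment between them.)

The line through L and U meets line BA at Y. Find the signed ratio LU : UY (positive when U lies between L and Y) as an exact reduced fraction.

LU:UY = 23/4

Assign C = (0, 0), A = (1, 0), B = (0, 1), N = (-3, 3) — the answer is frame-independent, so this choice is without loss of generality.
1. V lies on line BC with BV:VC = 3:(-2) ⇒ V = (0, -2)
2. L lies on line BV with BL:LV = 3:1 ⇒ L = (0, -5/4)
3. U is the centroid of triangle NBA ⇒ U = (-2/3, 4/3)
line LU meets BA at Y = (-18/23, 41/23)
U = L + t·(Y−L) with t = 23/27, so LU:UY = 23/27:4/27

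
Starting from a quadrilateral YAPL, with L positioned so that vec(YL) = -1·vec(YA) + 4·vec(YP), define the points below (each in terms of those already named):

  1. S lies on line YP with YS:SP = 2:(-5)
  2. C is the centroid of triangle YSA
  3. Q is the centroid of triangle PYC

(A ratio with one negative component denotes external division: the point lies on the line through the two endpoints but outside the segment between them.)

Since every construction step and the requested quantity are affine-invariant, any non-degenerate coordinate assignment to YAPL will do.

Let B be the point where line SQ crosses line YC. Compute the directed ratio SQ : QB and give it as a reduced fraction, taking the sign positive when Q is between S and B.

Work in coordinates with Y = (0, 0), A = (1, 0), P = (0, 1), L = (-1, 4).
1. S lies on line YP with YS:SP = 2:(-5) ⇒ S = (0, -2/3)
2. C is the centroid of triangle YSA ⇒ C = (1/3, -2/9)
3. Q is the centroid of triangle PYC ⇒ Q = (1/9, 7/27)
line SQ meets YC at B = (2/27, -4/81)
Q = S + t·(B−S) with t = 3/2, so SQ:QB = 3/2:-1/2

SQ:QB = -3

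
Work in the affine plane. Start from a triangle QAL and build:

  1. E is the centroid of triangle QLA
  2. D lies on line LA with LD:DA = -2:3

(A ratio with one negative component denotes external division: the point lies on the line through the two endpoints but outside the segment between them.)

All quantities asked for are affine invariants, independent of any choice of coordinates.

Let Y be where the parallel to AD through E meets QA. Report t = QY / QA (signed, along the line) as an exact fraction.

Set Q = (0, 0), A = (1, 0), L = (0, 1); any affine frame gives the same invariant.
1. E is the centroid of triangle QLA ⇒ E = (1/3, 1/3)
2. D lies on line LA with LD:DA = -2:3 ⇒ D = (-2, 3)
through E parallel to AD: direction (-3, 3); meets QA at Y = (2/3, 0)
Y = Q + t·(A−Q) with t = 2/3

t = 2/3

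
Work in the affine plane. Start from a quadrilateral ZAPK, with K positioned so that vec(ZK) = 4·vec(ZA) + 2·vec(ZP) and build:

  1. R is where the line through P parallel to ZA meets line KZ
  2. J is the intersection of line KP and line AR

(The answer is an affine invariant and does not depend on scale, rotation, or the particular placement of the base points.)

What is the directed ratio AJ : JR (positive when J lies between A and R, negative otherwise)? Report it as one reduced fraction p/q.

Work in coordinates with Z = (0, 0), A = (1, 0), P = (0, 1), K = (4, 2).
1. R is where the line through P parallel to ZA meets line KZ ⇒ R = (2, 1)
2. J is the intersection of line KP and line AR ⇒ J = (8/3, 5/3)
J = A + t·(R−A) with t = 5/3, so AJ:JR = t:(1−t) = 5/3:-2/3

AJ:JR = -5/2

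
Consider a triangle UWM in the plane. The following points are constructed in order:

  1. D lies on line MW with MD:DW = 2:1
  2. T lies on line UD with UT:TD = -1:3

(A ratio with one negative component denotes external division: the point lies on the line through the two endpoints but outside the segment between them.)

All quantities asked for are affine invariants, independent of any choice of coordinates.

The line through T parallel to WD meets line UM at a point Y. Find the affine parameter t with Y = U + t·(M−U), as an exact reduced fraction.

t = -1/2

Set U = (0, 0), W = (1, 0), M = (0, 1); any affine frame gives the same invariant.
1. D lies on line MW with MD:DW = 2:1 ⇒ D = (2/3, 1/3)
2. T lies on line UD with UT:TD = -1:3 ⇒ T = (-1/3, -1/6)
through T parallel to WD: direction (-1/3, 1/3); meets UM at Y = (0, -1/2)
Y = U + t·(M−U) with t = -1/2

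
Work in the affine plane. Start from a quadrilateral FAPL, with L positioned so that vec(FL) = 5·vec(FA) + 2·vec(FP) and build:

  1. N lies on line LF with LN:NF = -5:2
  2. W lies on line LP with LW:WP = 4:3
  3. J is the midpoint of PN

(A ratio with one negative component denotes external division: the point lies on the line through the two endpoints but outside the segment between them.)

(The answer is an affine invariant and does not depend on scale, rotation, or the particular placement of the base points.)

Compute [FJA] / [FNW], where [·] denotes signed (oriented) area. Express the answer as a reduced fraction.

[FJA]:[FNW] = -7/80

Assign F = (0, 0), A = (1, 0), P = (0, 1), L = (5, 2) — the answer is frame-independent, so this choice is without loss of generality.
1. N lies on line LF with LN:NF = -5:2 ⇒ N = (-10/3, -4/3)
2. W lies on line LP with LW:WP = 4:3 ⇒ W = (15/7, 10/7)
3. J is the midpoint of PN ⇒ J = (-5/3, -1/6)
2·[FJA] = 1/6, 2·[FNW] = -40/21
[FJA]:[FNW] = 1/6:-40/21 = -7/80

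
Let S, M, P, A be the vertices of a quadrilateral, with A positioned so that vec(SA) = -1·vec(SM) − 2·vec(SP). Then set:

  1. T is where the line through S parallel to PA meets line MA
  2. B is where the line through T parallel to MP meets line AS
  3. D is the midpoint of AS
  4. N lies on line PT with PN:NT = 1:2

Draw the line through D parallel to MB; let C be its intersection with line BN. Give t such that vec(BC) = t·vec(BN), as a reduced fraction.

Choose coordinates S = (0, 0), M = (1, 0), P = (0, 1), A = (-1, -2).
1. T is where the line through S parallel to PA meets line MA ⇒ T = (-1/2, -3/2)
2. B is where the line through T parallel to MP meets line AS ⇒ B = (-2/3, -4/3)
3. D is the midpoint of AS ⇒ D = (-1/2, -1)
4. N lies on line PT with PN:NT = 1:2 ⇒ N = (-1/6, 1/6)
through D parallel to MB: direction (-5/3, -4/3); meets BN at C = (-19/33, -35/33)
C = B + t·(N−B) with t = 2/11

t = 2/11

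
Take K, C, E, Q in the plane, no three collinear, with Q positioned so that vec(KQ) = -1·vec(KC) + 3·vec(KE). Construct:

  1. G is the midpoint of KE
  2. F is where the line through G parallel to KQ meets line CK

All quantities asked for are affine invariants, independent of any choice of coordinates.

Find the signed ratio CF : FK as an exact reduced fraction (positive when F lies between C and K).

CF:FK = 5

Assign K = (0, 0), C = (1, 0), E = (0, 1), Q = (-1, 3) — the answer is frame-independent, so this choice is without loss of generality.
1. G is the midpoint of KE ⇒ G = (0, 1/2)
2. F is where the line through G parallel to KQ meets line CK ⇒ F = (1/6, 0)
F = C + t·(K−C) with t = 5/6, so CF:FK = t:(1−t) = 5/6:1/6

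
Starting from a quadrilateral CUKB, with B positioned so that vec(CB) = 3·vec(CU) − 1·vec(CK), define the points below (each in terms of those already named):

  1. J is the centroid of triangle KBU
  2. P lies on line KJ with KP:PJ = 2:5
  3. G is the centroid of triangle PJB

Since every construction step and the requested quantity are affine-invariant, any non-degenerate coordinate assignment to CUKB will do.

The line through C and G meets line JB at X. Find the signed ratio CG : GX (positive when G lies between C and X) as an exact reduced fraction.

Assign C = (0, 0), U = (1, 0), K = (0, 1), B = (3, -1) — the answer is frame-independent, so this choice is without loss of generality.
1. J is the centroid of triangle KBU ⇒ J = (4/3, 0)
2. P lies on line KJ with KP:PJ = 2:5 ⇒ P = (8/21, 5/7)
3. G is the centroid of triangle PJB ⇒ G = (11/7, -2/21)
line CG meets JB at X = (132/89, -8/89)
G = C + t·(X−C) with t = 89/84, so CG:GX = 89/84:-5/84

CG:GX = -89/5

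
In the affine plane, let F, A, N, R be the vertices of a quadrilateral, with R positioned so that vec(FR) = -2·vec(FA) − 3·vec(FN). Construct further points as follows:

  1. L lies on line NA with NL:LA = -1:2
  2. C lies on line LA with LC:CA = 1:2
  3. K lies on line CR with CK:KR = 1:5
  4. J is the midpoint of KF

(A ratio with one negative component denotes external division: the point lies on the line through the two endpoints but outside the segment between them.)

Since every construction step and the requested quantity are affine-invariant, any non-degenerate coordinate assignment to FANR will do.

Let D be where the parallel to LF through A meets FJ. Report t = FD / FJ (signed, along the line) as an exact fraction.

Choose coordinates F = (0, 0), A = (1, 0), N = (0, 1), R = (-2, -3).
1. L lies on line NA with NL:LA = -1:2 ⇒ L = (-1, 2)
2. C lies on line LA with LC:CA = 1:2 ⇒ C = (-1/3, 4/3)
3. K lies on line CR with CK:KR = 1:5 ⇒ K = (-11/18, 11/18)
4. J is the midpoint of KF ⇒ J = (-11/36, 11/36)
through A parallel to LF: direction (1, -2); meets FJ at D = (2, -2)
D = F + t·(J−F) with t = -72/11

t = -72/11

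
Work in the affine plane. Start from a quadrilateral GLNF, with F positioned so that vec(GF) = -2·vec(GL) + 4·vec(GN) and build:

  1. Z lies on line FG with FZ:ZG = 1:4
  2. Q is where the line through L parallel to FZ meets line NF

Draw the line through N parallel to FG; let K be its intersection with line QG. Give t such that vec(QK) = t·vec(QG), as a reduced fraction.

t = 1/2

Assign G = (0, 0), L = (1, 0), N = (0, 1), F = (-2, 4) — the answer is frame-independent, so this choice is without loss of generality.
1. Z lies on line FG with FZ:ZG = 1:4 ⇒ Z = (-8/5, 16/5)
2. Q is where the line through L parallel to FZ meets line NF ⇒ Q = (2, -2)
through N parallel to FG: direction (2, -4); meets QG at K = (1, -1)
K = Q + t·(G−Q) with t = 1/2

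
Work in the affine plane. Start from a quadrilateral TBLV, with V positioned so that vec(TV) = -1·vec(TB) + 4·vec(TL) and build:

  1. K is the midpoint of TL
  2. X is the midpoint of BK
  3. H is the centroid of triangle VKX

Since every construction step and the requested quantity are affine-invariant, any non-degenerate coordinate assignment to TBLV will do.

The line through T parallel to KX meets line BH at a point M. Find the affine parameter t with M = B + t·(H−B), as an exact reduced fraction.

t = -1/2

Set T = (0, 0), B = (1, 0), L = (0, 1), V = (-1, 4); any affine frame gives the same invariant.
1. K is the midpoint of TL ⇒ K = (0, 1/2)
2. X is the midpoint of BK ⇒ X = (1/2, 1/4)
3. H is the centroid of triangle VKX ⇒ H = (-1/6, 19/12)
through T parallel to KX: direction (1/2, -1/4); meets BH at M = (19/12, -19/24)
M = B + t·(H−B) with t = -1/2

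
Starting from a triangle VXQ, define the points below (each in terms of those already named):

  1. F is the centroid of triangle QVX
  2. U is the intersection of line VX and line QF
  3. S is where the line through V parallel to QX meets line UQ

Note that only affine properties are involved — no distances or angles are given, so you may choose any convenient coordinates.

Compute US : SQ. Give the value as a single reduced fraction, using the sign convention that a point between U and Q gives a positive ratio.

US:SQ = -1/2

Assign V = (0, 0), X = (1, 0), Q = (0, 1) — the answer is frame-independent, so this choice is without loss of generality.
1. F is the centroid of triangle QVX ⇒ F = (1/3, 1/3)
2. U is the intersection of line VX and line QF ⇒ U = (1/2, 0)
3. S is where the line through V parallel to QX meets line UQ ⇒ S = (1, -1)
S = U + t·(Q−U) with t = -1, so US:SQ = t:(1−t) = -1:2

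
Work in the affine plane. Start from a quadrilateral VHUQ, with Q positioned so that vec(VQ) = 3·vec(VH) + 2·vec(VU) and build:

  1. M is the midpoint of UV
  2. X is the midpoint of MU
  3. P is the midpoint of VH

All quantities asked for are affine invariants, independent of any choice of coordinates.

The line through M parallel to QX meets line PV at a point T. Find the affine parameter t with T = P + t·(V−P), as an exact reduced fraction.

Assign V = (0, 0), H = (1, 0), U = (0, 1), Q = (3, 2) — the answer is frame-independent, so this choice is without loss of generality.
1. M is the midpoint of UV ⇒ M = (0, 1/2)
2. X is the midpoint of MU ⇒ X = (0, 3/4)
3. P is the midpoint of VH ⇒ P = (1/2, 0)
through M parallel to QX: direction (-3, -5/4); meets PV at T = (-6/5, 0)
T = P + t·(V−P) with t = 17/5

t = 17/5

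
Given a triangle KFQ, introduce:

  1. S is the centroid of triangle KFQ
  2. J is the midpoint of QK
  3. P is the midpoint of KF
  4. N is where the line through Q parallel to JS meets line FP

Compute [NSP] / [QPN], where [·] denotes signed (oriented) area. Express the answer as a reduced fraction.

Set K = (0, 0), F = (1, 0), Q = (0, 1); any affine frame gives the same invariant.
1. S is the centroid of triangle KFQ ⇒ S = (1/3, 1/3)
2. J is the midpoint of QK ⇒ J = (0, 1/2)
3. P is the midpoint of KF ⇒ P = (1/2, 0)
4. N is where the line through Q parallel to JS meets line FP ⇒ N = (2, 0)
2·[NSP] = 1/2, 2·[QPN] = 3/2
[NSP]:[QPN] = 1/2:3/2 = 1/3

[NSP]:[QPN] = 1/3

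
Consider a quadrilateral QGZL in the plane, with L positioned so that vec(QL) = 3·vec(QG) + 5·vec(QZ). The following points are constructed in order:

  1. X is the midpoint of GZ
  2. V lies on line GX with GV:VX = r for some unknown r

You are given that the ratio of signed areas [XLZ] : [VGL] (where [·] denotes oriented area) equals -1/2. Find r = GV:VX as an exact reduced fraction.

Assign Q = (0, 0), G = (1, 0), Z = (0, 1), L = (3, 5) — the answer is frame-independent, so this choice is without loss of generality.
1. X is the midpoint of GZ ⇒ X = (1/2, 1/2)
2. With GV:VX = r, write λ = r/(r+1) so V = G + λ·(X−G); V is affine-linear in λ
Every point depending on V is an affine combination of V and λ-independent points, so each such coordinate is linear in λ; the λ² term in each signed area is a multiple of (X−G)×(X−G) = 0, so 2·[XLZ] and 2·[VGL] are each linear in λ. Evaluating at λ=0 and λ=1:
  2·[XLZ] = 7/2,   2·[VGL] = 7/2·λ
So [XLZ]:[VGL] = (7/2) / (7/2·λ). Setting this equal to -1/2:
  7/2 = -1/2·(7/2·λ)  ⇒  λ = -2
Then r = λ/(1−λ) = (-2)/(3) = -2/3. Check: with r = -2/3, V = (2, -1) and [XLZ]:[VGL] = -1/2 as required.

r = -2/3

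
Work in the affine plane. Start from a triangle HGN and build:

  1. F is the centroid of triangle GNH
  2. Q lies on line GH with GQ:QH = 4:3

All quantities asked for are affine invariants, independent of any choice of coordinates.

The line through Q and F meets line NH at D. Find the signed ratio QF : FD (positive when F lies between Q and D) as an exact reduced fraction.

Choose coordinates H = (0, 0), G = (1, 0), N = (0, 1).
1. F is the centroid of triangle GNH ⇒ F = (1/3, 1/3)
2. Q lies on line GH with GQ:QH = 4:3 ⇒ Q = (3/7, 0)
line QF meets NH at D = (0, 3/2)
F = Q + t·(D−Q) with t = 2/9, so QF:FD = 2/9:7/9

QF:FD = 2/7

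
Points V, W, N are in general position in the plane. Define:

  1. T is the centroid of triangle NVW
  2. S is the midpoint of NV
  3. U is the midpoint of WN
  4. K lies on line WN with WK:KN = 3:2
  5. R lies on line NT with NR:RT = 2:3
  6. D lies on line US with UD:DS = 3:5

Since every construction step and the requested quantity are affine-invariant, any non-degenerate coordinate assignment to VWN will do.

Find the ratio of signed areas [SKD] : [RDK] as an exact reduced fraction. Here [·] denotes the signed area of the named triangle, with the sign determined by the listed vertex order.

Choose coordinates V = (0, 0), W = (1, 0), N = (0, 1).
1. T is the centroid of triangle NVW ⇒ T = (1/3, 1/3)
2. S is the midpoint of NV ⇒ S = (0, 1/2)
3. U is the midpoint of WN ⇒ U = (1/2, 1/2)
4. K lies on line WN with WK:KN = 3:2 ⇒ K = (2/5, 3/5)
5. R lies on line NT with NR:RT = 2:3 ⇒ R = (2/15, 11/15)
6. D lies on line US with UD:DS = 3:5 ⇒ D = (5/16, 1/2)
2·[SKD] = -1/32, 2·[RDK] = 23/600
[SKD]:[RDK] = -1/32:23/600 = -75/92

[SKD]:[RDK] = -75/92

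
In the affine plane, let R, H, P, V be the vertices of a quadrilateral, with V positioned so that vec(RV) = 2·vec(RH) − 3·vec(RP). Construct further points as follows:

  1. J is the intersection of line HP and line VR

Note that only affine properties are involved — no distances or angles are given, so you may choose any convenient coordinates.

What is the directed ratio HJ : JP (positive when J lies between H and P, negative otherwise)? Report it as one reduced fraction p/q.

HJ:JP = -3/2

Work in coordinates with R = (0, 0), H = (1, 0), P = (0, 1), V = (2, -3).
1. J is the intersection of line HP and line VR ⇒ J = (-2, 3)
J = H + t·(P−H) with t = 3, so HJ:JP = t:(1−t) = 3:-2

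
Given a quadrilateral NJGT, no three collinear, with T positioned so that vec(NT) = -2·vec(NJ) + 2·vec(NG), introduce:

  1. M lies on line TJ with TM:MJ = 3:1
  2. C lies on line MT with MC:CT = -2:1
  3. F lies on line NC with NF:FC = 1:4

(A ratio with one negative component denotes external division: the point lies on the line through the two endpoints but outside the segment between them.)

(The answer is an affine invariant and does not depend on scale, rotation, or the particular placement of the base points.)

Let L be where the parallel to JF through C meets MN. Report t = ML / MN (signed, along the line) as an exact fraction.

Assign N = (0, 0), J = (1, 0), G = (0, 1), T = (-2, 2) — the answer is frame-independent, so this choice is without loss of generality.
1. M lies on line TJ with TM:MJ = 3:1 ⇒ M = (1/4, 1/2)
2. C lies on line MT with MC:CT = -2:1 ⇒ C = (-17/4, 7/2)
3. F lies on line NC with NF:FC = 1:4 ⇒ F = (-17/20, 7/10)
through C parallel to JF: direction (-37/20, 7/10); meets MN at L = (35/44, 35/22)
L = M + t·(N−M) with t = -24/11

t = -24/11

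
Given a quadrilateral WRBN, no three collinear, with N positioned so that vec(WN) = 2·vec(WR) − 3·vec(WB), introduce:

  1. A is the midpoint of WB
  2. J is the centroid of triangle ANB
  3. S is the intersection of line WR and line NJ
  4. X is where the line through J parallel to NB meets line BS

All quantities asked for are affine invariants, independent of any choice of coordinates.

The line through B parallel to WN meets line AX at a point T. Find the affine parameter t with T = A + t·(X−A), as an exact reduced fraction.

Set W = (0, 0), R = (1, 0), B = (0, 1), N = (2, -3); any affine frame gives the same invariant.
1. A is the midpoint of WB ⇒ A = (0, 1/2)
2. J is the centroid of triangle ANB ⇒ J = (2/3, -1/2)
3. S is the intersection of line WR and line NJ ⇒ S = (2/5, 0)
4. X is where the line through J parallel to NB meets line BS ⇒ X = (1/3, 1/6)
through B parallel to WN: direction (2, -3); meets AX at T = (1, -1/2)
T = A + t·(X−A) with t = 3

t = 3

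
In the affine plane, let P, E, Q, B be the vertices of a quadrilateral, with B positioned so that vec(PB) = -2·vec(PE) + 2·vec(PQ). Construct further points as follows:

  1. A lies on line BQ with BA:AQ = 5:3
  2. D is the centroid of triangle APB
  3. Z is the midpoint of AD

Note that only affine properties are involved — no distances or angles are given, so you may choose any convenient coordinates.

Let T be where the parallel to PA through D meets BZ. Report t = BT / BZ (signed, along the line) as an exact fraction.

Work in coordinates with P = (0, 0), E = (1, 0), Q = (0, 1), B = (-2, 2).
1. A lies on line BQ with BA:AQ = 5:3 ⇒ A = (-3/4, 11/8)
2. D is the centroid of triangle APB ⇒ D = (-11/12, 9/8)
3. Z is the midpoint of AD ⇒ Z = (-5/6, 5/4)
through D parallel to PA: direction (-3/4, 11/8); meets BZ at T = (-16/15, 7/5)
T = B + t·(Z−B) with t = 4/5

t = 4/5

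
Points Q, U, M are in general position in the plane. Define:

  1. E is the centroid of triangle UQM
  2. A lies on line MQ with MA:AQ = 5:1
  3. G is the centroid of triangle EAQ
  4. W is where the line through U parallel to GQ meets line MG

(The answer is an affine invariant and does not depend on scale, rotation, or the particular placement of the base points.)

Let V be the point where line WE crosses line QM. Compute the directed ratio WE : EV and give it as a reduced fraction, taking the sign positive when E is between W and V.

WE:EV = -1/6

Work in coordinates with Q = (0, 0), U = (1, 0), M = (0, 1).
1. E is the centroid of triangle UQM ⇒ E = (1/3, 1/3)
2. A lies on line MQ with MA:AQ = 5:1 ⇒ A = (0, 1/6)
3. G is the centroid of triangle EAQ ⇒ G = (1/9, 1/6)
4. W is where the line through U parallel to GQ meets line MG ⇒ W = (5/18, -13/12)
line WE meets QM at V = (0, -49/6)
E = W + t·(V−W) with t = -1/5, so WE:EV = -1/5:6/5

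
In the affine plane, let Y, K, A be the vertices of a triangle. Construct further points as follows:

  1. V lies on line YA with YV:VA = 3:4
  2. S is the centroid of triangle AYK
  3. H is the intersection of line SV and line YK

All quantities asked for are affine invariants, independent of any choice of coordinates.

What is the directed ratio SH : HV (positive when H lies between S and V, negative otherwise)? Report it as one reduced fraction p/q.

Set Y = (0, 0), K = (1, 0), A = (0, 1); any affine frame gives the same invariant.
1. V lies on line YA with YV:VA = 3:4 ⇒ V = (0, 3/7)
2. S is the centroid of triangle AYK ⇒ S = (1/3, 1/3)
3. H is the intersection of line SV and line YK ⇒ H = (3/2, 0)
H = S + t·(V−S) with t = -7/2, so SH:HV = t:(1−t) = -7/2:9/2

SH:HV = -7/9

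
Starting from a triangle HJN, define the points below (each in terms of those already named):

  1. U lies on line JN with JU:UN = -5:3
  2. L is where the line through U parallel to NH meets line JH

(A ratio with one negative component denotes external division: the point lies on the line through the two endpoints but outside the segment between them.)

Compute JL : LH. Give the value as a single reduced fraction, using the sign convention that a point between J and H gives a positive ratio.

Choose coordinates H = (0, 0), J = (1, 0), N = (0, 1).
1. U lies on line JN with JU:UN = -5:3 ⇒ U = (-3/2, 5/2)
2. L is where the line through U parallel to NH meets line JH ⇒ L = (-3/2, 0)
L = J + t·(H−J) with t = 5/2, so JL:LH = t:(1−t) = 5/2:-3/2

JL:LH = -5/3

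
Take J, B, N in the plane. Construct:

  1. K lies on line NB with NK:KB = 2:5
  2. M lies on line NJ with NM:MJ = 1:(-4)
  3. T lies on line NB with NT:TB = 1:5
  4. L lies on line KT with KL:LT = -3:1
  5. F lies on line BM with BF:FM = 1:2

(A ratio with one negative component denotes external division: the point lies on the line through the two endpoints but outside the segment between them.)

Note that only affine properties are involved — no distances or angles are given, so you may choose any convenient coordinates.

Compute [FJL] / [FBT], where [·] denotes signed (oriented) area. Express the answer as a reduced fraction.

[FJL]:[FBT] = 207/35

Work in coordinates with J = (0, 0), B = (1, 0), N = (0, 1).
1. K lies on line NB with NK:KB = 2:5 ⇒ K = (2/7, 5/7)
2. M lies on line NJ with NM:MJ = 1:(-4) ⇒ M = (0, 4/3)
3. T lies on line NB with NT:TB = 1:5 ⇒ T = (1/6, 5/6)
4. L lies on line KT with KL:LT = -3:1 ⇒ L = (3/28, 25/28)
5. F lies on line BM with BF:FM = 1:2 ⇒ F = (2/3, 4/9)
2·[FJL] = -23/42, 2·[FBT] = -5/54
[FJL]:[FBT] = -23/42:-5/54 = 207/35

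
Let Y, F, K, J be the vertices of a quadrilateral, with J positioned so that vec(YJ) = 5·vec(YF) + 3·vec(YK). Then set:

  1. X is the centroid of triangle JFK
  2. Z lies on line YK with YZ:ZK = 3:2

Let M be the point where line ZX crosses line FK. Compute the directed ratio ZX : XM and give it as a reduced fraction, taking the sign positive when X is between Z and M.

ZX:XM = -41/35

Work in coordinates with Y = (0, 0), F = (1, 0), K = (0, 1), J = (5, 3).
1. X is the centroid of triangle JFK ⇒ X = (2, 4/3)
2. Z lies on line YK with YZ:ZK = 3:2 ⇒ Z = (0, 3/5)
line ZX meets FK at M = (12/41, 29/41)
X = Z + t·(M−Z) with t = 41/6, so ZX:XM = 41/6:-35/6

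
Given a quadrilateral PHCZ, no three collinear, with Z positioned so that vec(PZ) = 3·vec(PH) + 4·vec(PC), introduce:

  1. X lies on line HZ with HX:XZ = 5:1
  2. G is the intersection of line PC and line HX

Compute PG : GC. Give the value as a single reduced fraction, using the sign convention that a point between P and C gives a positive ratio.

PG:GC = -2/3

Choose coordinates P = (0, 0), H = (1, 0), C = (0, 1), Z = (3, 4).
1. X lies on line HZ with HX:XZ = 5:1 ⇒ X = (8/3, 10/3)
2. G is the intersection of line PC and line HX ⇒ G = (0, -2)
G = P + t·(C−P) with t = -2, so PG:GC = t:(1−t) = -2:3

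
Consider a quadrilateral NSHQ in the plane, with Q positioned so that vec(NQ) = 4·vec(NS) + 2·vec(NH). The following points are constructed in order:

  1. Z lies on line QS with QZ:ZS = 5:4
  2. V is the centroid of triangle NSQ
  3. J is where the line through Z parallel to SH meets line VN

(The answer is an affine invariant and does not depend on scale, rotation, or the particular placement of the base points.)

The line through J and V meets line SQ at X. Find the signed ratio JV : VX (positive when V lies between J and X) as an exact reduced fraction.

JV:VX = -16/21

Choose coordinates N = (0, 0), S = (1, 0), H = (0, 1), Q = (4, 2).
1. Z lies on line QS with QZ:ZS = 5:4 ⇒ Z = (7/3, 8/9)
2. V is the centroid of triangle NSQ ⇒ V = (5/3, 2/3)
3. J is where the line through Z parallel to SH meets line VN ⇒ J = (145/63, 58/63)
line JV meets SQ at X = (5/2, 1)
V = J + t·(X−J) with t = -16/5, so JV:VX = -16/5:21/5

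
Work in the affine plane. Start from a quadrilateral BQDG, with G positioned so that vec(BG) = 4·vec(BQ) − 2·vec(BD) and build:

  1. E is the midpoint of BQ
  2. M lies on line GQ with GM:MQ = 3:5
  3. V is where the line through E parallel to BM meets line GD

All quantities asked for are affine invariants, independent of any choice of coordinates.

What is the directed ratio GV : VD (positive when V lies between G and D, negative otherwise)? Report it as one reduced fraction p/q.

Assign B = (0, 0), Q = (1, 0), D = (0, 1), G = (4, -2) — the answer is frame-independent, so this choice is without loss of generality.
1. E is the midpoint of BQ ⇒ E = (1/2, 0)
2. M lies on line GQ with GM:MQ = 3:5 ⇒ M = (23/8, -5/4)
3. V is where the line through E parallel to BM meets line GD ⇒ V = (72/29, -25/29)
V = G + t·(D−G) with t = 11/29, so GV:VD = t:(1−t) = 11/29:18/29

GV:VD = 11/18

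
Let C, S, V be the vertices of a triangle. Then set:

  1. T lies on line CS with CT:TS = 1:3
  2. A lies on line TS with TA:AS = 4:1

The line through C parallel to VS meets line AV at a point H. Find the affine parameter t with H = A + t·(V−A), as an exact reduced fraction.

Work in coordinates with C = (0, 0), S = (1, 0), V = (0, 1).
1. T lies on line CS with CT:TS = 1:3 ⇒ T = (1/4, 0)
2. A lies on line TS with TA:AS = 4:1 ⇒ A = (17/20, 0)
through C parallel to VS: direction (1, -1); meets AV at H = (17/3, -17/3)
H = A + t·(V−A) with t = -17/3

t = -17/3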